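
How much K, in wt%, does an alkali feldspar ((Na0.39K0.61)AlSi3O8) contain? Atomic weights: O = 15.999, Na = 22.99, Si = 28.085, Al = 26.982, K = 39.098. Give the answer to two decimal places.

8.77 wt%

Molar mass of (Na0.39K0.61)AlSi3O8: 0.39*22.99 + 0.61*39.098 + 1*26.982 + 3*28.085 + 8*15.999 = 272.045 g/mol.
Mass of K per formula unit: 0.61 × 39.098 = 23.850 g.
Weight fraction K = 23.850 / 272.045 = 0.0877.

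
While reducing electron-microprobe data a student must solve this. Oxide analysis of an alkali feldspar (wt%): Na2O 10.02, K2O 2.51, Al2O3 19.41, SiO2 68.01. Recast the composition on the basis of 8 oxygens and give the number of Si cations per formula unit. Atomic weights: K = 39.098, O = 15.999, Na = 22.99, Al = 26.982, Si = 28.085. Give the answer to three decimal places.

Na2O: 10.02/61.979 = 0.16167 mol → 0.32334 mol Na, 0.16167 mol O.
K2O: 2.51/94.195 = 0.02665 mol → 0.05330 mol K, 0.02665 mol O.
Al2O3: 19.41/101.961 = 0.19037 mol → 0.38074 mol Al, 0.57111 mol O.
SiO2: 68.01/60.083 = 1.13193 mol → 1.13193 mol Si, 2.26386 mol O.
Total oxygen = 3.02329 mol. Normalization factor = 8/3.02329 = 2.64612.
Si per 8 O = 1.13193 × 2.64612 = 2.995.

2.995 Si apfu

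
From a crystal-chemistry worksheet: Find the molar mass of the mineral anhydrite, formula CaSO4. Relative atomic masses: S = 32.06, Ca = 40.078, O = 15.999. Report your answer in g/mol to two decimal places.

M = 1(40.078) + 1(32.06) + 4(15.999)

136.13 g/mol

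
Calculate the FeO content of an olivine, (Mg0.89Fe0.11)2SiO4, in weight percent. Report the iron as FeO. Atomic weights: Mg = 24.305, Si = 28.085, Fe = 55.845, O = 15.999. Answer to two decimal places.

M((Mg0.89Fe0.11)2SiO4) = 147.630 g/mol; M(FeO) = 71.844 g/mol.
Moles FeO per formula unit = 0.22 Fe ÷ 1 = 0.2200.
FeO fraction = (0.2200 × 71.844) / 147.630 = 15.806/147.630 = 0.1071.

10.71 wt%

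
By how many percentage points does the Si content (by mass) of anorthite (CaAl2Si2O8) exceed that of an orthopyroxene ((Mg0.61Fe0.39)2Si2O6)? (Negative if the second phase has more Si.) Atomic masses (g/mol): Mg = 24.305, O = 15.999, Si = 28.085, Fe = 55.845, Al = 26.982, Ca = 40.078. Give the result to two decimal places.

Si in CaAl2Si2O8: molar mass 278.204 g/mol; 2×28.085 = 56.170 g → 20.19 wt%.
Si in (Mg0.61Fe0.39)2Si2O6: molar mass 225.375 g/mol; 2×28.085 = 56.170 g → 24.92 wt%.
Difference = 20.19 − 24.92 = -4.73 percentage points.

-4.73 percentage points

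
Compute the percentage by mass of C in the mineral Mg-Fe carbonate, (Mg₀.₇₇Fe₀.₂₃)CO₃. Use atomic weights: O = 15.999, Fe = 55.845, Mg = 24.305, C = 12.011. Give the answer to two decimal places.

Formula mass = 0.77·24.305 + 0.23·55.845 + 1·12.011 + 3·15.999 = 91.567 g/mol, of which 12.011 g is C.
So C makes up 12.011/91.567 = 0.1312 of the mass, i.e. 13.12%.

13.12 wt%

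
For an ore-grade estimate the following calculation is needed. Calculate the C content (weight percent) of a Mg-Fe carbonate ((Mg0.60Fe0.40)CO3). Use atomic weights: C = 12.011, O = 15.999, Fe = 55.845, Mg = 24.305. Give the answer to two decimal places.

M((Mg0.60Fe0.40)CO3) = 96.929 g/mol.
C contributes 1 × 12.011 = 12.011 g per mole.
12.011/96.929 = 0.1239 → 12.39%.

12.39 weight percent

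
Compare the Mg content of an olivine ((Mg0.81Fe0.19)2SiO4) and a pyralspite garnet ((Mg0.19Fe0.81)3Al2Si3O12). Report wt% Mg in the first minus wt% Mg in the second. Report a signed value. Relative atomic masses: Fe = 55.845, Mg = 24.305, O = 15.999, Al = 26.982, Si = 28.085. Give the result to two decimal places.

22.90 percentage points

Mg in (Mg0.81Fe0.19)2SiO4: molar mass 152.676 g/mol; 1.62×24.305 = 39.374 g → 25.79 wt%.
Mg in (Mg0.19Fe0.81)3Al2Si3O12: molar mass 479.764 g/mol; 0.57×24.305 = 13.854 g → 2.89 wt%.
Difference = 25.79 − 2.89 = 22.90 percentage points.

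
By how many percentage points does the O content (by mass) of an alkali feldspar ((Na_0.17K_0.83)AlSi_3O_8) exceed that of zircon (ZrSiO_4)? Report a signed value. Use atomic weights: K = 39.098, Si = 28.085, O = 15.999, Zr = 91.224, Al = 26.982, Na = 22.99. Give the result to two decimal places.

11.53 percentage points

M((Na_0.17K_0.83)AlSi_3O_8) = 275.589 g/mol, so wt% O = 127.992/275.589 × 100 = 46.44%.
M(ZrSiO_4) = 183.305 g/mol, so wt% O = 63.996/183.305 × 100 = 34.91%.
46.44 − 34.91 = 11.53 pp.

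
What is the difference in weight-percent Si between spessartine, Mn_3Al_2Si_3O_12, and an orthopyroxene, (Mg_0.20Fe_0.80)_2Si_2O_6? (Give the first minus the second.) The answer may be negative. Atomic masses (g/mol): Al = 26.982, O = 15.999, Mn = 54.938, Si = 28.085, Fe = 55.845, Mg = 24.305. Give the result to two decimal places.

-5.34 percentage points

M(Mn_3Al_2Si_3O_12) = 495.021 g/mol, so wt% Si = 84.255/495.021 × 100 = 17.02%.
M((Mg_0.20Fe_0.80)_2Si_2O_6) = 251.238 g/mol, so wt% Si = 56.170/251.238 × 100 = 22.36%.
17.02 − 22.36 = -5.34 pp.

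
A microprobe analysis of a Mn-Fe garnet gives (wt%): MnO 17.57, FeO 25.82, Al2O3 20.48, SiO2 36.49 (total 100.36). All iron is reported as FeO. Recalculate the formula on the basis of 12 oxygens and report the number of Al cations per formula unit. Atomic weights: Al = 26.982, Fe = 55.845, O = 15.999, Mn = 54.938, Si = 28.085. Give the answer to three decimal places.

MnO: 17.57/70.937 = 0.24768 mol → 0.24768 mol Mn, 0.24768 mol O.
FeO: 25.82/71.844 = 0.35939 mol → 0.35939 mol Fe, 0.35939 mol O.
Al2O3: 20.48/101.961 = 0.20086 mol → 0.40172 mol Al, 0.60258 mol O.
SiO2: 36.49/60.083 = 0.60733 mol → 0.60733 mol Si, 1.21466 mol O.
Total oxygen = 2.42431 mol. Normalization factor = 12/2.42431 = 4.94986.
Al per 12 O = 0.40172 × 4.94986 = 1.988.

1.988 Al apfu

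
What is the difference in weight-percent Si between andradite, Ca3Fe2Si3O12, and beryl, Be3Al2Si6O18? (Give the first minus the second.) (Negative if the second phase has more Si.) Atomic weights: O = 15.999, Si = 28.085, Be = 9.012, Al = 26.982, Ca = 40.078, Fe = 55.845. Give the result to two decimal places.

-14.77 percentage points

Si in Ca3Fe2Si3O12: molar mass 508.167 g/mol; 3×28.085 = 84.255 g → 16.58 wt%.
Si in Be3Al2Si6O18: molar mass 537.492 g/mol; 6×28.085 = 168.510 g → 31.35 wt%.
Difference = 16.58 − 31.35 = -14.77 percentage points.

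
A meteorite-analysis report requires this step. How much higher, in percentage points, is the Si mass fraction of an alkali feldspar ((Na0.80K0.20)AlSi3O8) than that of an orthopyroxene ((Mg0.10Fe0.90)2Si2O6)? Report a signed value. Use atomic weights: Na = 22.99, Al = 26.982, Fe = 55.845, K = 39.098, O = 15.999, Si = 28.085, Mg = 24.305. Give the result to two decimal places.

M((Na0.80K0.20)AlSi3O8) = 265.441 g/mol, so wt% Si = 84.255/265.441 × 100 = 31.74%.
M((Mg0.10Fe0.90)2Si2O6) = 257.546 g/mol, so wt% Si = 56.170/257.546 × 100 = 21.81%.
31.74 − 21.81 = 9.93 pp.

9.93 percentage points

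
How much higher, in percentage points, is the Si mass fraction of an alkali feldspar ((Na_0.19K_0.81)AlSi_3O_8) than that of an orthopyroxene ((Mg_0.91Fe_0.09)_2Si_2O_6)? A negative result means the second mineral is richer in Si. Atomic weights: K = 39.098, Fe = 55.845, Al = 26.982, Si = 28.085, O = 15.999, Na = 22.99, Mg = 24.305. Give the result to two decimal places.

First mineral: 84.255 g Si in 275.266 g formula = 30.61 wt% Si.
Second mineral: 56.170 g Si in 206.451 g formula = 27.21 wt% Si.
30.61% − 27.21% gives a difference of 3.40 percentage points.

3.40 percentage points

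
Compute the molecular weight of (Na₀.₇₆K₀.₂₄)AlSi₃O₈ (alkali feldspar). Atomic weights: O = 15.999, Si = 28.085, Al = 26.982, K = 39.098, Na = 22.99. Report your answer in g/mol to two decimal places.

266.08 g/mol

M = 0.76×22.99 + 0.24×39.098 + 1×26.982 + 3×28.085 + 8×15.999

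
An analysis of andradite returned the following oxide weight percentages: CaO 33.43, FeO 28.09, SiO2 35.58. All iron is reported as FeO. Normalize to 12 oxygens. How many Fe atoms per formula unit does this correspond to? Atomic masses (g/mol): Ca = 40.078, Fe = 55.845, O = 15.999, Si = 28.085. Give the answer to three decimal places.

2.161 Fe apfu

33.43 wt% CaO ÷ 56.077 g/mol = 0.59614 mol, giving 0.59614 Ca and 0.59614 O.
28.09 wt% FeO ÷ 71.844 g/mol = 0.39099 mol, giving 0.39099 Fe and 0.39099 O.
35.58 wt% SiO2 ÷ 60.083 g/mol = 0.59218 mol, giving 0.59218 Si and 1.18436 O.
Oxygen sums to 2.17149; scaling by 12/2.17149 = 5.52616 puts the formula on 12 O.
Fe: 0.39099 × 5.52616 = 2.161 atoms per formula unit.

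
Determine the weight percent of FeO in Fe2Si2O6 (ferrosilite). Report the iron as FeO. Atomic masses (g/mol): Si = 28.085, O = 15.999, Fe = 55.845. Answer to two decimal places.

Formula mass = 263.854 g/mol.
2 Fe → 2.0000 mol FeO per formula unit; M(FeO) = 71.844, so FeO mass = 143.688 g.
143.688/263.854 × 100 = 54.46 wt%.

54.46 wt%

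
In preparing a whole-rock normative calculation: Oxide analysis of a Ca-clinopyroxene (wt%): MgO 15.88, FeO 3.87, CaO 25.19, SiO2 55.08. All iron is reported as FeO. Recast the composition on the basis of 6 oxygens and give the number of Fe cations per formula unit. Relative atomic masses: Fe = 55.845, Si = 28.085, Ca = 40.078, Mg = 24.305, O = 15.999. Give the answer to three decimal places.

0.118 Fe apfu

15.88 wt% MgO ÷ 40.304 g/mol = 0.39401 mol, giving 0.39401 Mg and 0.39401 O.
3.87 wt% FeO ÷ 71.844 g/mol = 0.05387 mol, giving 0.05387 Fe and 0.05387 O.
25.19 wt% CaO ÷ 56.077 g/mol = 0.44920 mol, giving 0.44920 Ca and 0.44920 O.
55.08 wt% SiO2 ÷ 60.083 g/mol = 0.91673 mol, giving 0.91673 Si and 1.83346 O.
Oxygen sums to 2.73054; scaling by 6/2.73054 = 2.19737 puts the formula on 6 O.
Fe: 0.05387 × 2.19737 = 0.118 atoms per formula unit.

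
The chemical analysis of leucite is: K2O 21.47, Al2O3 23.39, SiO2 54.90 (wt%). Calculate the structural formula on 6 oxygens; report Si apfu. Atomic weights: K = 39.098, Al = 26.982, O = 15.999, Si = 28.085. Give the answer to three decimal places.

K2O: 21.47/94.195 = 0.22793 mol → 0.45586 mol K, 0.22793 mol O.
Al2O3: 23.39/101.961 = 0.22940 mol → 0.45880 mol Al, 0.68820 mol O.
SiO2: 54.90/60.083 = 0.91374 mol → 0.91374 mol Si, 1.82748 mol O.
Total oxygen = 2.74361 mol. Normalization factor = 6/2.74361 = 2.18690.
Si per 6 O = 0.91374 × 2.18690 = 1.998.

1.998 Si apfu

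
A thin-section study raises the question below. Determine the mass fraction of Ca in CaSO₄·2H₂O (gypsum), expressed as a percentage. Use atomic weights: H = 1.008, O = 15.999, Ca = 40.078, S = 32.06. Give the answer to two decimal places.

23.28 weight percent

Formula mass = 1*40.078 + 1*32.06 + 6*15.999 + 4*1.008 = 172.164 g/mol, of which 40.078 g is Ca.
So Ca makes up 40.078/172.164 = 0.2328 of the mass, i.e. 23.28%.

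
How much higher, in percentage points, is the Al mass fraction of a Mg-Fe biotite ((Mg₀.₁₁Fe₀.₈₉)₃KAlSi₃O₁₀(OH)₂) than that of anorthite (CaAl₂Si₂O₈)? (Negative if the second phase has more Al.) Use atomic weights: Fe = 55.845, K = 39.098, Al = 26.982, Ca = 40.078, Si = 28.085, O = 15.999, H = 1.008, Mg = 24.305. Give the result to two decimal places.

-14.02 percentage points

M((Mg₀.₁₁Fe₀.₈₉)₃KAlSi₃O₁₀(OH)₂) = 501.466 g/mol, so wt% Al = 26.982/501.466 × 100 = 5.38%.
M(CaAl₂Si₂O₈) = 278.204 g/mol, so wt% Al = 53.964/278.204 × 100 = 19.40%.
5.38 − 19.40 = -14.02 pp.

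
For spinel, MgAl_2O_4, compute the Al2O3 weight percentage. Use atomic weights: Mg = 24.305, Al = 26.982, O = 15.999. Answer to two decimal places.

Formula mass = 142.265 g/mol.
2 Al → 1.0000 mol Al2O3 per formula unit; M(Al2O3) = 101.961, so Al2O3 mass = 101.961 g.
101.961/142.265 × 100 = 71.67 wt%.

71.67 wt%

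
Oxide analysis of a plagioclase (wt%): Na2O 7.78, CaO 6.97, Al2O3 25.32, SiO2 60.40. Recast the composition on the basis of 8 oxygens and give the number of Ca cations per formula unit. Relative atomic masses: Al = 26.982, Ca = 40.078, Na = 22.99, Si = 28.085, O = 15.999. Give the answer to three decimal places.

Na2O (M=61.979): mol = 0.12553; Na = 0.25106, O = 0.12553.
CaO (M=56.077): mol = 0.12429; Ca = 0.12429, O = 0.12429.
Al2O3 (M=101.961): mol = 0.24833; Al = 0.49666, O = 0.74499.
SiO2 (M=60.083): mol = 1.00528; Si = 1.00528, O = 2.01056.
ΣO = 3.00537; factor = 8/ΣO = 2.66190.
Ca apfu = 0.12429 × 2.66190 = 0.331.

0.331 Ca apfu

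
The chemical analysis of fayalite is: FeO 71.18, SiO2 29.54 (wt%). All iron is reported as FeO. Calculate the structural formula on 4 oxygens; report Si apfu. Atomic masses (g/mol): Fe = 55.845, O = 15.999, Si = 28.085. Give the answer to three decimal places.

0.996 Si apfu

FeO (M=71.844): mol = 0.99076; Fe = 0.99076, O = 0.99076.
SiO2 (M=60.083): mol = 0.49165; Si = 0.49165, O = 0.98330.
ΣO = 1.97406; factor = 4/ΣO = 2.02628.
Si apfu = 0.49165 × 2.02628 = 0.996.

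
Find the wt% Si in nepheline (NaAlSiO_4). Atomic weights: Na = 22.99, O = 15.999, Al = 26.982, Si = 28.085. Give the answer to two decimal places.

M(NaAlSiO_4) = 142.053 g/mol.
Si contributes 1 × 28.085 = 28.085 g per mole.
28.085/142.053 = 0.1977 → 19.77%.

19.77 wt%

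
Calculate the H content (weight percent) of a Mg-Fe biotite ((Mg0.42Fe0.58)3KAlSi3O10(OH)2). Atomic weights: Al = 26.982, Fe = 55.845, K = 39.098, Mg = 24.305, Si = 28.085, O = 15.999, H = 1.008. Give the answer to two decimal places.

Formula mass = 1.26·24.305 + 1.74·55.845 + 1·39.098 + 1·26.982 + 3·28.085 + 12·15.999 + 2·1.008 = 472.134 g/mol, of which 2.016 g is H.
So H makes up 2.016/472.134 = 0.0043 of the mass, i.e. 0.43%.

0.43 weight percent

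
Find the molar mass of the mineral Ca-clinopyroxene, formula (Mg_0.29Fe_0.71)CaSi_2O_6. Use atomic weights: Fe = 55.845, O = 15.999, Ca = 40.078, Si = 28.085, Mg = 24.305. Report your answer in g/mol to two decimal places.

M = 0.29(24.305) + 0.71(55.845) + 1(40.078) + 2(28.085) + 6(15.999)

238.94 g/mol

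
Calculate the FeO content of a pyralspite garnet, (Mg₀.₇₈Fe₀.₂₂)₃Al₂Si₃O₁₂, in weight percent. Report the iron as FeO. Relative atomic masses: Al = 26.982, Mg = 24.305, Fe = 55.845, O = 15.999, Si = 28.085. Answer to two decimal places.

11.18 wt%

M((Mg₀.₇₈Fe₀.₂₂)₃Al₂Si₃O₁₂) = 423.938 g/mol; M(FeO) = 71.844 g/mol.
Moles FeO per formula unit = 0.66 Fe ÷ 1 = 0.6600.
FeO fraction = (0.6600 × 71.844) / 423.938 = 47.417/423.938 = 0.1118.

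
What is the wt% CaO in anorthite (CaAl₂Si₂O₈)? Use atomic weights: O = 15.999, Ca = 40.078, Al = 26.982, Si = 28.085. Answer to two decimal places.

20.16 wt%

Formula mass = 278.204 g/mol.
1 Ca → 1.0000 mol CaO per formula unit; M(CaO) = 56.077, so CaO mass = 56.077 g.
56.077/278.204 × 100 = 20.16 wt%.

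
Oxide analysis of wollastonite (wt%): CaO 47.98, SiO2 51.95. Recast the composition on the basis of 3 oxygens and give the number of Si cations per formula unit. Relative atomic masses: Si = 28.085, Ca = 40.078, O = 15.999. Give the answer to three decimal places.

47.98 wt% CaO ÷ 56.077 g/mol = 0.85561 mol, giving 0.85561 Ca and 0.85561 O.
51.95 wt% SiO2 ÷ 60.083 g/mol = 0.86464 mol, giving 0.86464 Si and 1.72928 O.
Oxygen sums to 2.58489; scaling by 3/2.58489 = 1.16059 puts the formula on 3 O.
Si: 0.86464 × 1.16059 = 1.003 atoms per formula unit.

1.003 Si apfu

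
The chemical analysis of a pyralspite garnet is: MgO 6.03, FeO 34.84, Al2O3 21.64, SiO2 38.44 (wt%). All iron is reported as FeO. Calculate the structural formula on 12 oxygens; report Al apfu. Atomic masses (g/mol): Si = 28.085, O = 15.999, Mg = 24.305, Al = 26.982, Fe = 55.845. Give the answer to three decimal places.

MgO: 6.03/40.304 = 0.14961 mol → 0.14961 mol Mg, 0.14961 mol O.
FeO: 34.84/71.844 = 0.48494 mol → 0.48494 mol Fe, 0.48494 mol O.
Al2O3: 21.64/101.961 = 0.21224 mol → 0.42448 mol Al, 0.63672 mol O.
SiO2: 38.44/60.083 = 0.63978 mol → 0.63978 mol Si, 1.27956 mol O.
Total oxygen = 2.55083 mol. Normalization factor = 12/2.55083 = 4.70435.
Al per 12 O = 0.42448 × 4.70435 = 1.997.

1.997 Al apfu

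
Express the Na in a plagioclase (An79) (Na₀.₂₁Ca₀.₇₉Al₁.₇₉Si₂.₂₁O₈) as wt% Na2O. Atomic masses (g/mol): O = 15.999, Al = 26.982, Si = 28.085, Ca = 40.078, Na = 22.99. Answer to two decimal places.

2.37 wt%

Formula mass = 274.847 g/mol.
0.21 Na → 0.1050 mol Na2O per formula unit; M(Na2O) = 61.979, so Na2O mass = 6.508 g.
6.508/274.847 × 100 = 2.37 wt%.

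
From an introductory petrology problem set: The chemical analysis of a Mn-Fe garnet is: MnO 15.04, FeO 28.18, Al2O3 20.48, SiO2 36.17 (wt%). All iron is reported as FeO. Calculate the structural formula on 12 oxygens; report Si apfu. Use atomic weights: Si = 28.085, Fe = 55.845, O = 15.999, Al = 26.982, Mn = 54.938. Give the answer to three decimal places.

MnO (M=70.937): mol = 0.21202; Mn = 0.21202, O = 0.21202.
FeO (M=71.844): mol = 0.39224; Fe = 0.39224, O = 0.39224.
Al2O3 (M=101.961): mol = 0.20086; Al = 0.40172, O = 0.60258.
SiO2 (M=60.083): mol = 0.60200; Si = 0.60200, O = 1.20400.
ΣO = 2.41084; factor = 12/ΣO = 4.97752.
Si apfu = 0.60200 × 4.97752 = 2.996.

2.996 Si apfu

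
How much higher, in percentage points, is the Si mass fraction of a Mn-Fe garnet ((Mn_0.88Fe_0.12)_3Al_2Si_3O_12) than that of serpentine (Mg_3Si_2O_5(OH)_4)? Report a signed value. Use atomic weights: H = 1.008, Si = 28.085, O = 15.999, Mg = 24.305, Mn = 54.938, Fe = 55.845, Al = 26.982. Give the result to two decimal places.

-3.26 percentage points

First mineral: 84.255 g Si in 495.348 g formula = 17.01 wt% Si.
Second mineral: 56.170 g Si in 277.108 g formula = 20.27 wt% Si.
17.01% − 20.27% gives a difference of -3.26 percentage points.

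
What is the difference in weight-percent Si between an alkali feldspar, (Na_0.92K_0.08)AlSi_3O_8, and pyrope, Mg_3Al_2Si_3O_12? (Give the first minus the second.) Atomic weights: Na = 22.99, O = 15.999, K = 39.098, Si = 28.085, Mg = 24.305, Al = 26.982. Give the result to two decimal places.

11.07 percentage points

First mineral: 84.255 g Si in 263.508 g formula = 31.97 wt% Si.
Second mineral: 84.255 g Si in 403.122 g formula = 20.90 wt% Si.
31.97% − 20.90% gives a difference of 11.07 percentage points.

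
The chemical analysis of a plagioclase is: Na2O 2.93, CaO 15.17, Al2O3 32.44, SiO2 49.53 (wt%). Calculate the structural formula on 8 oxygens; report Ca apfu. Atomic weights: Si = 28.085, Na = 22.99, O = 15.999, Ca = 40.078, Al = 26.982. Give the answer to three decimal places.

0.741 Ca apfu

2.93 wt% Na2O ÷ 61.979 g/mol = 0.04727 mol, giving 0.09454 Na and 0.04727 O.
15.17 wt% CaO ÷ 56.077 g/mol = 0.27052 mol, giving 0.27052 Ca and 0.27052 O.
32.44 wt% Al2O3 ÷ 101.961 g/mol = 0.31816 mol, giving 0.63632 Al and 0.95448 O.
49.53 wt% SiO2 ÷ 60.083 g/mol = 0.82436 mol, giving 0.82436 Si and 1.64872 O.
Oxygen sums to 2.92099; scaling by 8/2.92099 = 2.73880 puts the formula on 8 O.
Ca: 0.27052 × 2.73880 = 0.741 atoms per formula unit.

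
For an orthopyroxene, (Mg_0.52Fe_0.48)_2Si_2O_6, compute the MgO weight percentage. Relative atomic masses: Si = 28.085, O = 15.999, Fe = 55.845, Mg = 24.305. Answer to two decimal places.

M((Mg_0.52Fe_0.48)_2Si_2O_6) = 231.052 g/mol; M(MgO) = 40.304 g/mol.
Moles MgO per formula unit = 1.04 Mg ÷ 1 = 1.0400.
MgO fraction = (1.0400 × 40.304) / 231.052 = 41.916/231.052 = 0.1814.

18.14 wt%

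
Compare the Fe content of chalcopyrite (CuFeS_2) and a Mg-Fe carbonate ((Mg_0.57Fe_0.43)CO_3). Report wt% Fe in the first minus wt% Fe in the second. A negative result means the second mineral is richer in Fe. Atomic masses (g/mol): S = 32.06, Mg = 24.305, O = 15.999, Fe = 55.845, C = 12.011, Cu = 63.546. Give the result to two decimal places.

5.90 percentage points

First mineral: 55.845 g Fe in 183.511 g formula = 30.43 wt% Fe.
Second mineral: 24.013 g Fe in 97.875 g formula = 24.53 wt% Fe.
30.43% − 24.53% gives a difference of 5.90 percentage points.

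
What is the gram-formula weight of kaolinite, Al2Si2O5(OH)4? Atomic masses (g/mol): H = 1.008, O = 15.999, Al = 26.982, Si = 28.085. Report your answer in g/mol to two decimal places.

The formula mass is the sum 2×26.982 + 2×28.085 + 9×15.999 + 4×1.008.

258.16 g/mol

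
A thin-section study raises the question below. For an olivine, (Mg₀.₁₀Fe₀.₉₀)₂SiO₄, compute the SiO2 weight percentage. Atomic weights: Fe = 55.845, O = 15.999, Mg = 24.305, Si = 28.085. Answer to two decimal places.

Formula mass = 197.463 g/mol.
1 Si → 1.0000 mol SiO2 per formula unit; M(SiO2) = 60.083, so SiO2 mass = 60.083 g.
60.083/197.463 × 100 = 30.43 wt%.

30.43 wt%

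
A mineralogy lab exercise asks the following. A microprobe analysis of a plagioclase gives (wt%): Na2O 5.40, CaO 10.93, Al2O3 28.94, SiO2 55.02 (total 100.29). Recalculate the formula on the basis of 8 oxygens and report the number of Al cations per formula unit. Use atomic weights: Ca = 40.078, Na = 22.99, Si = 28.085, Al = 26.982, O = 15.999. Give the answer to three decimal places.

Na2O: 5.40/61.979 = 0.08713 mol → 0.17426 mol Na, 0.08713 mol O.
CaO: 10.93/56.077 = 0.19491 mol → 0.19491 mol Ca, 0.19491 mol O.
Al2O3: 28.94/101.961 = 0.28383 mol → 0.56766 mol Al, 0.85149 mol O.
SiO2: 55.02/60.083 = 0.91573 mol → 0.91573 mol Si, 1.83146 mol O.
Total oxygen = 2.96499 mol. Normalization factor = 8/2.96499 = 2.69815.
Al per 8 O = 0.56766 × 2.69815 = 1.532.

1.532 Al apfu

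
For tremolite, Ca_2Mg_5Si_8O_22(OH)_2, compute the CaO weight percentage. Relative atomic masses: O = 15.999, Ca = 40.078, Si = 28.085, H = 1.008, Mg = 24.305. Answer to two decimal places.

Molar mass of Ca_2Mg_5Si_8O_22(OH)_2 = 2·40.078 + 5·24.305 + 8·28.085 + 24·15.999 + 2·1.008 = 812.353 g/mol.
Each formula unit contains 2 Ca, equivalent to 2/1 = 2.0000 mol CaO.
M(CaO) = 1×40.078 + 1×15.999 = 56.077 g/mol.
Mass of CaO per formula unit = 2.0000 × 56.077 = 112.154 g.
CaO wt% = 112.154 / 812.353 × 100 = 13.81%.

13.81 wt%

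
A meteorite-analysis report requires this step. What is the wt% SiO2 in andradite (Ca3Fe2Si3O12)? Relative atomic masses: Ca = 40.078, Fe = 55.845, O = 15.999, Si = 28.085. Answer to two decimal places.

M(Ca3Fe2Si3O12) = 508.167 g/mol; M(SiO2) = 60.083 g/mol.
Moles SiO2 per formula unit = 3 Si ÷ 1 = 3.0000.
SiO2 fraction = (3.0000 × 60.083) / 508.167 = 180.249/508.167 = 0.3547.

35.47 wt%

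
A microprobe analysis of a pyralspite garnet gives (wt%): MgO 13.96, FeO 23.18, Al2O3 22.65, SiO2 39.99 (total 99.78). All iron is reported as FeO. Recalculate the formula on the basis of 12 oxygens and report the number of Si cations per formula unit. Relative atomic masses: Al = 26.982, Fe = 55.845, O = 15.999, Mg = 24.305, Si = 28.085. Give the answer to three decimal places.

2.995 Si apfu

13.96 wt% MgO ÷ 40.304 g/mol = 0.34637 mol, giving 0.34637 Mg and 0.34637 O.
23.18 wt% FeO ÷ 71.844 g/mol = 0.32264 mol, giving 0.32264 Fe and 0.32264 O.
22.65 wt% Al2O3 ÷ 101.961 g/mol = 0.22214 mol, giving 0.44428 Al and 0.66642 O.
39.99 wt% SiO2 ÷ 60.083 g/mol = 0.66558 mol, giving 0.66558 Si and 1.33116 O.
Oxygen sums to 2.66659; scaling by 12/2.66659 = 4.50013 puts the formula on 12 O.
Si: 0.66558 × 4.50013 = 2.995 atoms per formula unit.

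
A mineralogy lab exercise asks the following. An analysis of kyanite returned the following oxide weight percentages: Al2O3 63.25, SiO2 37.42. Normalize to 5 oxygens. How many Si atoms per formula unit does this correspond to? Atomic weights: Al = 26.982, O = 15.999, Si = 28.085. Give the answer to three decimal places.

63.25 wt% Al2O3 ÷ 101.961 g/mol = 0.62034 mol, giving 1.24068 Al and 1.86102 O.
37.42 wt% SiO2 ÷ 60.083 g/mol = 0.62281 mol, giving 0.62281 Si and 1.24562 O.
Oxygen sums to 3.10664; scaling by 5/3.10664 = 1.60946 puts the formula on 5 O.
Si: 0.62281 × 1.60946 = 1.002 atoms per formula unit.

1.002 Si apfu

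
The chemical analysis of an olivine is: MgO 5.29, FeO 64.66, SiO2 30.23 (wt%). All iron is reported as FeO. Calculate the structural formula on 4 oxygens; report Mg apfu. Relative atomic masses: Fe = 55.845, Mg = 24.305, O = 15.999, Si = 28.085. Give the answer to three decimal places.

MgO (M=40.304): mol = 0.13125; Mg = 0.13125, O = 0.13125.
FeO (M=71.844): mol = 0.90001; Fe = 0.90001, O = 0.90001.
SiO2 (M=60.083): mol = 0.50314; Si = 0.50314, O = 1.00628.
ΣO = 2.03754; factor = 4/ΣO = 1.96315.
Mg apfu = 0.13125 × 1.96315 = 0.258.

0.258 Mg apfu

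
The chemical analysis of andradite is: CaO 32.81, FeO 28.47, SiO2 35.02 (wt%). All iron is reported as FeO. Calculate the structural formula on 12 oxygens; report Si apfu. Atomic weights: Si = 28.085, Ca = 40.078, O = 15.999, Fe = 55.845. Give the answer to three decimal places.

3.258 Si apfu

CaO: 32.81/56.077 = 0.58509 mol → 0.58509 mol Ca, 0.58509 mol O.
FeO: 28.47/71.844 = 0.39628 mol → 0.39628 mol Fe, 0.39628 mol O.
SiO2: 35.02/60.083 = 0.58286 mol → 0.58286 mol Si, 1.16572 mol O.
Total oxygen = 2.14709 mol. Normalization factor = 12/2.14709 = 5.58896.
Si per 12 O = 0.58286 × 5.58896 = 3.258.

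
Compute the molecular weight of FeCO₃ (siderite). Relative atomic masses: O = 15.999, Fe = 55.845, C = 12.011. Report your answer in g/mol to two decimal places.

Fe: 1 × 55.845 = 55.8450
C: 1 × 12.011 = 12.0110
O: 3 × 15.999 = 47.9970
Summing the contributions gives the formula mass.

115.85 g/mol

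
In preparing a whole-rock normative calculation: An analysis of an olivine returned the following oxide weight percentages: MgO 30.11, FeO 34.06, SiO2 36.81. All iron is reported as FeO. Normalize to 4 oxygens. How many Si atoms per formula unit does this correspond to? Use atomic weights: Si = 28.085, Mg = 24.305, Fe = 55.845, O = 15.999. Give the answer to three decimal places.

30.11 wt% MgO ÷ 40.304 g/mol = 0.74707 mol, giving 0.74707 Mg and 0.74707 O.
34.06 wt% FeO ÷ 71.844 g/mol = 0.47408 mol, giving 0.47408 Fe and 0.47408 O.
36.81 wt% SiO2 ÷ 60.083 g/mol = 0.61265 mol, giving 0.61265 Si and 1.22530 O.
Oxygen sums to 2.44645; scaling by 4/2.44645 = 1.63502 puts the formula on 4 O.
Si: 0.61265 × 1.63502 = 1.002 atoms per formula unit.

1.002 Si apfu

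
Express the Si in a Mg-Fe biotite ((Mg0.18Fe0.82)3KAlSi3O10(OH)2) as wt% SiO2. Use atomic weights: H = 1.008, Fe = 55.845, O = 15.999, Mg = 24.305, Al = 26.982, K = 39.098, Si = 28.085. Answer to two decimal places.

36.43 wt%

Formula mass = 494.842 g/mol.
3 Si → 3.0000 mol SiO2 per formula unit; M(SiO2) = 60.083, so SiO2 mass = 180.249 g.
180.249/494.842 × 100 = 36.43 wt%.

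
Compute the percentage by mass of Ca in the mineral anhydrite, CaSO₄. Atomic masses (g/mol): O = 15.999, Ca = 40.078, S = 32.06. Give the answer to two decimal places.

29.44 weight percent

M(CaSO₄) = 136.134 g/mol.
Ca contributes 1 × 40.078 = 40.078 g per mole.
40.078/136.134 = 0.2944 → 29.44%.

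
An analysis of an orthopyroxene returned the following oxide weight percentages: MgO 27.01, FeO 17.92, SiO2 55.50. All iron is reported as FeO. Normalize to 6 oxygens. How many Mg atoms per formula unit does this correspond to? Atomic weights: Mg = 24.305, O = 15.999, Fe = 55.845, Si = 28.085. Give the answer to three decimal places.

MgO (M=40.304): mol = 0.67016; Mg = 0.67016, O = 0.67016.
FeO (M=71.844): mol = 0.24943; Fe = 0.24943, O = 0.24943.
SiO2 (M=60.083): mol = 0.92372; Si = 0.92372, O = 1.84744.
ΣO = 2.76703; factor = 6/ΣO = 2.16839.
Mg apfu = 0.67016 × 2.16839 = 1.453.

1.453 Mg apfu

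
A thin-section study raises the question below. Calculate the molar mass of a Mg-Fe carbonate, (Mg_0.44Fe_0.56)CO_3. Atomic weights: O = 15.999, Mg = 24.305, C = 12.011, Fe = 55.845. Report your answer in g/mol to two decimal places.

Mg: 0.44 × 24.305 = 10.6942
Fe: 0.56 × 55.845 = 31.2732
C: 1 × 12.011 = 12.0110
O: 3 × 15.999 = 47.9970
Summing the contributions gives the formula mass.

101.98 g/mol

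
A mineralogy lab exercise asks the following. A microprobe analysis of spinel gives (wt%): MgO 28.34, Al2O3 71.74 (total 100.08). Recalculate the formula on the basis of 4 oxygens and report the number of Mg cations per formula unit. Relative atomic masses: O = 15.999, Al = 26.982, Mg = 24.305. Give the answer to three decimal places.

MgO (M=40.304): mol = 0.70316; Mg = 0.70316, O = 0.70316.
Al2O3 (M=101.961): mol = 0.70360; Al = 1.40720, O = 2.11080.
ΣO = 2.81396; factor = 4/ΣO = 1.42148.
Mg apfu = 0.70316 × 1.42148 = 1.000.

1.000 Mg apfu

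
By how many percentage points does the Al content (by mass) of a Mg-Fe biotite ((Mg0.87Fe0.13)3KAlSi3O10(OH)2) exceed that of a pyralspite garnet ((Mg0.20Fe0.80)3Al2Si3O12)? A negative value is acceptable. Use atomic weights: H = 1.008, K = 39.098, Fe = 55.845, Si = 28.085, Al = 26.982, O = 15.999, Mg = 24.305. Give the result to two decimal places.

M((Mg0.87Fe0.13)3KAlSi3O10(OH)2) = 429.555 g/mol, so wt% Al = 26.982/429.555 × 100 = 6.28%.
M((Mg0.20Fe0.80)3Al2Si3O12) = 478.818 g/mol, so wt% Al = 53.964/478.818 × 100 = 11.27%.
6.28 − 11.27 = -4.99 pp.

-4.99 percentage points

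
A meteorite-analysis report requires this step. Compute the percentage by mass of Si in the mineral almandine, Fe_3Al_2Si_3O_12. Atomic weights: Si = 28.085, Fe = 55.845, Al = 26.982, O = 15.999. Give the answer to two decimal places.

16.93 wt%

Molar mass of Fe_3Al_2Si_3O_12: 3*55.845 + 2*26.982 + 3*28.085 + 12*15.999 = 497.742 g/mol.
Mass of Si per formula unit: 3 × 28.085 = 84.255 g.
Weight fraction Si = 84.255 / 497.742 = 0.1693.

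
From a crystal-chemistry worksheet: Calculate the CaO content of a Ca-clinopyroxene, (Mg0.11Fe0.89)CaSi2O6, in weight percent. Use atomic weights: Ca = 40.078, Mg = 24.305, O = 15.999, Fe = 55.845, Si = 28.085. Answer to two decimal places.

Formula mass = 244.618 g/mol.
1 Ca → 1.0000 mol CaO per formula unit; M(CaO) = 56.077, so CaO mass = 56.077 g.
56.077/244.618 × 100 = 22.92 wt%.

22.92 wt%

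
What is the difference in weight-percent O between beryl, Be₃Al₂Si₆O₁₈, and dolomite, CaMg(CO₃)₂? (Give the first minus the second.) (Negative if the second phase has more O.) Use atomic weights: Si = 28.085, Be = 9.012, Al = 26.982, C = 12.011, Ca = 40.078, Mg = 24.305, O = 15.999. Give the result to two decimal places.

O in Be₃Al₂Si₆O₁₈: molar mass 537.492 g/mol; 18×15.999 = 287.982 g → 53.58 wt%.
O in CaMg(CO₃)₂: molar mass 184.399 g/mol; 6×15.999 = 95.994 g → 52.06 wt%.
Difference = 53.58 − 52.06 = 1.52 percentage points.

1.52 percentage points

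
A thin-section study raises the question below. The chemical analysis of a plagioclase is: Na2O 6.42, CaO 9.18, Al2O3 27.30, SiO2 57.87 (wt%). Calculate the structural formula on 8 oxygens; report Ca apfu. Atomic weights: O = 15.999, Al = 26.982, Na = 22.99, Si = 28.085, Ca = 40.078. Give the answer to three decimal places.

6.42 wt% Na2O ÷ 61.979 g/mol = 0.10358 mol, giving 0.20716 Na and 0.10358 O.
9.18 wt% CaO ÷ 56.077 g/mol = 0.16370 mol, giving 0.16370 Ca and 0.16370 O.
27.30 wt% Al2O3 ÷ 101.961 g/mol = 0.26775 mol, giving 0.53550 Al and 0.80325 O.
57.87 wt% SiO2 ÷ 60.083 g/mol = 0.96317 mol, giving 0.96317 Si and 1.92634 O.
Oxygen sums to 2.99687; scaling by 8/2.99687 = 2.66945 puts the formula on 8 O.
Ca: 0.16370 × 2.66945 = 0.437 atoms per formula unit.

0.437 Ca apfu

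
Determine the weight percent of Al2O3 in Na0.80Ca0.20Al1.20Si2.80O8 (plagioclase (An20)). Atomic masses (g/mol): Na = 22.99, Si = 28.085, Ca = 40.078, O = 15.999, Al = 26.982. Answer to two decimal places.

23.05 wt%

M(Na0.80Ca0.20Al1.20Si2.80O8) = 265.416 g/mol; M(Al2O3) = 101.961 g/mol.
Moles Al2O3 per formula unit = 1.20 Al ÷ 2 = 0.6000.
Al2O3 fraction = (0.6000 × 101.961) / 265.416 = 61.177/265.416 = 0.2305.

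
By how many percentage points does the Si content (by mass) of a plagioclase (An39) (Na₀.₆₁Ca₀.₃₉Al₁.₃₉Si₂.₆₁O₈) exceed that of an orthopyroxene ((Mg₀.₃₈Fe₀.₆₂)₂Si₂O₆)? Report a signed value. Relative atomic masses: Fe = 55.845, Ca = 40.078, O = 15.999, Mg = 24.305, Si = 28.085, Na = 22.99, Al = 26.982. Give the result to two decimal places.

3.89 percentage points

M(Na₀.₆₁Ca₀.₃₉Al₁.₃₉Si₂.₆₁O₈) = 268.453 g/mol, so wt% Si = 73.302/268.453 × 100 = 27.31%.
M((Mg₀.₃₈Fe₀.₆₂)₂Si₂O₆) = 239.884 g/mol, so wt% Si = 56.170/239.884 × 100 = 23.42%.
27.31 − 23.42 = 3.89 pp.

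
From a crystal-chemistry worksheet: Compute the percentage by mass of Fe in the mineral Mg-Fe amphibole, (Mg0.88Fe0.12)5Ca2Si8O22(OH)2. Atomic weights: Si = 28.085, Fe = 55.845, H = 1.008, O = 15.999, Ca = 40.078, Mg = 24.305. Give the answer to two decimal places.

Molar mass of (Mg0.88Fe0.12)5Ca2Si8O22(OH)2: 4.40×24.305 + 0.60×55.845 + 2×40.078 + 8×28.085 + 24×15.999 + 2×1.008 = 831.277 g/mol.
Mass of Fe per formula unit: 0.60 × 55.845 = 33.507 g.
Weight fraction Fe = 33.507 / 831.277 = 0.0403.

4.03 mass %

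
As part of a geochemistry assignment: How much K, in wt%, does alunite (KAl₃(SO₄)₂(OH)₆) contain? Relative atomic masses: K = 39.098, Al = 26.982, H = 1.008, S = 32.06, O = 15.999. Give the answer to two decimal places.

Molar mass of KAl₃(SO₄)₂(OH)₆: 1×39.098 + 3×26.982 + 2×32.06 + 14×15.999 + 6×1.008 = 414.198 g/mol.
Mass of K per formula unit: 1 × 39.098 = 39.098 g.
Weight fraction K = 39.098 / 414.198 = 0.0944.

9.44 wt%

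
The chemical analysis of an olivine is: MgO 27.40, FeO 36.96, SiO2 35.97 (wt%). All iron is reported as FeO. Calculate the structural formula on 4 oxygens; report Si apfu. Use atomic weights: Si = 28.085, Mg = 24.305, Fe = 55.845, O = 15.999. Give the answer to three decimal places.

MgO (M=40.304): mol = 0.67983; Mg = 0.67983, O = 0.67983.
FeO (M=71.844): mol = 0.51445; Fe = 0.51445, O = 0.51445.
SiO2 (M=60.083): mol = 0.59867; Si = 0.59867, O = 1.19734.
ΣO = 2.39162; factor = 4/ΣO = 1.67251.
Si apfu = 0.59867 × 1.67251 = 1.001.

1.001 Si apfu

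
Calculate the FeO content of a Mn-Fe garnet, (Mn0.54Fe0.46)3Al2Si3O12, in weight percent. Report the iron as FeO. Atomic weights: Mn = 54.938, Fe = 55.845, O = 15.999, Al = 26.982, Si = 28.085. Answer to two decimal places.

M((Mn0.54Fe0.46)3Al2Si3O12) = 496.273 g/mol; M(FeO) = 71.844 g/mol.
Moles FeO per formula unit = 1.38 Fe ÷ 1 = 1.3800.
FeO fraction = (1.3800 × 71.844) / 496.273 = 99.145/496.273 = 0.1998.

19.98 wt%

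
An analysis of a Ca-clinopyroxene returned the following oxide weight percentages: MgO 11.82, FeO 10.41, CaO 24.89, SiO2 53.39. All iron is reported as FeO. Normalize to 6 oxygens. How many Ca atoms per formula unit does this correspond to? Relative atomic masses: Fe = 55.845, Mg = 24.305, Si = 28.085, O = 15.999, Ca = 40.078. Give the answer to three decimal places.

11.82 wt% MgO ÷ 40.304 g/mol = 0.29327 mol, giving 0.29327 Mg and 0.29327 O.
10.41 wt% FeO ÷ 71.844 g/mol = 0.14490 mol, giving 0.14490 Fe and 0.14490 O.
24.89 wt% CaO ÷ 56.077 g/mol = 0.44385 mol, giving 0.44385 Ca and 0.44385 O.
53.39 wt% SiO2 ÷ 60.083 g/mol = 0.88860 mol, giving 0.88860 Si and 1.77720 O.
Oxygen sums to 2.65922; scaling by 6/2.65922 = 2.25630 puts the formula on 6 O.
Ca: 0.44385 × 2.25630 = 1.001 atoms per formula unit.

1.001 Ca apfu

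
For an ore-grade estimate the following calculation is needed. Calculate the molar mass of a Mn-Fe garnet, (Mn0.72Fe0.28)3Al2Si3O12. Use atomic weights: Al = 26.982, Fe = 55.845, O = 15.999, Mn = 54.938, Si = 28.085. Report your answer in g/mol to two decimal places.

Mn: 2.16 × 54.938 = 118.6661
Fe: 0.84 × 55.845 = 46.9098
Al: 2 × 26.982 = 53.9640
Si: 3 × 28.085 = 84.2550
O: 12 × 15.999 = 191.9880
Summing the contributions gives the formula mass.

495.78 g/mol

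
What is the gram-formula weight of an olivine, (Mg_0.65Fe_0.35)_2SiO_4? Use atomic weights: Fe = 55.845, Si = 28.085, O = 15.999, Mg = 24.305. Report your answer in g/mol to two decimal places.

The formula mass is the sum 1.30(24.305) + 0.70(55.845) + 1(28.085) + 4(15.999).

162.77 g/mol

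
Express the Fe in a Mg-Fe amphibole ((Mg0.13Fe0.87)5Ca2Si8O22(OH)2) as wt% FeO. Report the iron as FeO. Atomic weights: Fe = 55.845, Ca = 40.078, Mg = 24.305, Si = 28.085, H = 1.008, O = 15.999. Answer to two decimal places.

32.91 wt%

M((Mg0.13Fe0.87)5Ca2Si8O22(OH)2) = 949.552 g/mol; M(FeO) = 71.844 g/mol.
Moles FeO per formula unit = 4.35 Fe ÷ 1 = 4.3500.
FeO fraction = (4.3500 × 71.844) / 949.552 = 312.521/949.552 = 0.3291.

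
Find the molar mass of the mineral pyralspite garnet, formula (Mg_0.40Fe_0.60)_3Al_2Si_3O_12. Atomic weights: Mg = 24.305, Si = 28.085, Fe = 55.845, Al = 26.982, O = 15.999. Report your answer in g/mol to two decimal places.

The formula mass is the sum 1.20×24.305 + 1.80×55.845 + 2×26.982 + 3×28.085 + 12×15.999.

459.89 g/mol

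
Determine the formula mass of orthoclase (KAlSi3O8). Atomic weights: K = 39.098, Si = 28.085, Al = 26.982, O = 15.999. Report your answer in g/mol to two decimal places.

K: 1 × 39.098 = 39.0980
Al: 1 × 26.982 = 26.9820
Si: 3 × 28.085 = 84.2550
O: 8 × 15.999 = 127.9920
Summing the contributions gives the formula mass.

278.33 g/mol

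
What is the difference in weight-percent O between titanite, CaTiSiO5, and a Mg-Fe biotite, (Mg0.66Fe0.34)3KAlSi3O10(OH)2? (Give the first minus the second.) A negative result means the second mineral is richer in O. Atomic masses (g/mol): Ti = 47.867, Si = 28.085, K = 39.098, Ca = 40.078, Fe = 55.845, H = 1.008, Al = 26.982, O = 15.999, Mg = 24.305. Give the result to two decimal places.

M(CaTiSiO5) = 196.025 g/mol, so wt% O = 79.995/196.025 × 100 = 40.81%.
M((Mg0.66Fe0.34)3KAlSi3O10(OH)2) = 449.425 g/mol, so wt% O = 191.988/449.425 × 100 = 42.72%.
40.81 − 42.72 = -1.91 pp.

-1.91 percentage points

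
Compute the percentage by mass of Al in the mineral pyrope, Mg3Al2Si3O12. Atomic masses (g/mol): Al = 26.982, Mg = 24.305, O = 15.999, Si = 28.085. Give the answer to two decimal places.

Formula mass = 3·24.305 + 2·26.982 + 3·28.085 + 12·15.999 = 403.122 g/mol, of which 53.964 g is Al.
So Al makes up 53.964/403.122 = 0.1339 of the mass, i.e. 13.39%.

13.39 mass %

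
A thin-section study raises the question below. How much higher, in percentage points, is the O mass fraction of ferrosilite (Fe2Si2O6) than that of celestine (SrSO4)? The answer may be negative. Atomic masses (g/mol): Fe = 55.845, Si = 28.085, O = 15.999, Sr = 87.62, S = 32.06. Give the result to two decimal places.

O in Fe2Si2O6: molar mass 263.854 g/mol; 6×15.999 = 95.994 g → 36.38 wt%.
O in SrSO4: molar mass 183.676 g/mol; 4×15.999 = 63.996 g → 34.84 wt%.
Difference = 36.38 − 34.84 = 1.54 percentage points.

1.54 percentage points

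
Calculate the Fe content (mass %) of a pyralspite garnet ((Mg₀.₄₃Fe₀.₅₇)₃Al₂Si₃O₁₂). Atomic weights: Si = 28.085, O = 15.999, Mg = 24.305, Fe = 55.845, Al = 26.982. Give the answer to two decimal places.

20.89 mass %

Formula mass = 1.29×24.305 + 1.71×55.845 + 2×26.982 + 3×28.085 + 12×15.999 = 457.055 g/mol, of which 95.495 g is Fe.
So Fe makes up 95.495/457.055 = 0.2089 of the mass, i.e. 20.89%.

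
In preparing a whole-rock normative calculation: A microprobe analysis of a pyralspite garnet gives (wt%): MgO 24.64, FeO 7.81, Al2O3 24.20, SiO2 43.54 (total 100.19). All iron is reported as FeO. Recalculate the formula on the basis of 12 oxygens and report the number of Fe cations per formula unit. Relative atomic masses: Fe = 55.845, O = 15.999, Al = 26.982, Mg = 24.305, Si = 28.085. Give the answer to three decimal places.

0.453 Fe apfu

MgO: 24.64/40.304 = 0.61135 mol → 0.61135 mol Mg, 0.61135 mol O.
FeO: 7.81/71.844 = 0.10871 mol → 0.10871 mol Fe, 0.10871 mol O.
Al2O3: 24.20/101.961 = 0.23735 mol → 0.47470 mol Al, 0.71205 mol O.
SiO2: 43.54/60.083 = 0.72466 mol → 0.72466 mol Si, 1.44932 mol O.
Total oxygen = 2.88143 mol. Normalization factor = 12/2.88143 = 4.16460.
Fe per 12 O = 0.10871 × 4.16460 = 0.453.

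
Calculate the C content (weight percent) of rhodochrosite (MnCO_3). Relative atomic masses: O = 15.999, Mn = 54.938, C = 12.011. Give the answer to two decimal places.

M(MnCO_3) = 114.946 g/mol.
C contributes 1 × 12.011 = 12.011 g per mole.
12.011/114.946 = 0.1045 → 10.45%.

10.45 weight percent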